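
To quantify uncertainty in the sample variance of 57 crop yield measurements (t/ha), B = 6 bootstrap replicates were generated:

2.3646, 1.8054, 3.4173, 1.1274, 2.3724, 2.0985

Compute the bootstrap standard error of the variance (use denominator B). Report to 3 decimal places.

Bootstrap SE is the standard deviation of the 6 replicate variances.
Mean of replicates: (2.3646 + 1.8054 + 3.4173 + 1.1274 + 2.3724 + 2.0985) / 6 = 13.18560 / 6 = 2.19760
Sum of squared deviations: (+0.16700)² + (−0.39220)² + (+1.21970)² + (−1.07020)² + (+0.17480)² + (−0.09910)² = 2.85508
Variance = 2.85508 / 6 = 0.47585
SE* = √0.47585

SE* = 0.690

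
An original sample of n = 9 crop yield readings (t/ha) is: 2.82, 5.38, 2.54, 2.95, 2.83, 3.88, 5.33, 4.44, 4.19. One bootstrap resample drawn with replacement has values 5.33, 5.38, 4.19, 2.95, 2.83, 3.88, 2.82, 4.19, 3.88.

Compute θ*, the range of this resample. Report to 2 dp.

Range = 5.38 − 2.82 = 2.56

θ* = 2.56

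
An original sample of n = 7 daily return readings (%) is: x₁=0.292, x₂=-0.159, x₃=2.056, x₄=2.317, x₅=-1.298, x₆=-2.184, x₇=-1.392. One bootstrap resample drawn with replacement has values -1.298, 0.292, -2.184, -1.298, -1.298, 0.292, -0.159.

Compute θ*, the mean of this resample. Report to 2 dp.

Mean = ((-1.298) + 0.292 + (-2.184) + (-1.298) + (-1.298) + 0.292 + (-0.159)) / 7 = -5.6530 / 7 = -0.81

θ* = -0.81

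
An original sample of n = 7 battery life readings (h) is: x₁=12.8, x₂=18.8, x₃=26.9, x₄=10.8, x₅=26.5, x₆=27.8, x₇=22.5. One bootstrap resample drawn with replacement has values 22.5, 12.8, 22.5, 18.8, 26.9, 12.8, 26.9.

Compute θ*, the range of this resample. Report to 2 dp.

Range = 26.9 − 12.8 = 14.10

θ* = 14.10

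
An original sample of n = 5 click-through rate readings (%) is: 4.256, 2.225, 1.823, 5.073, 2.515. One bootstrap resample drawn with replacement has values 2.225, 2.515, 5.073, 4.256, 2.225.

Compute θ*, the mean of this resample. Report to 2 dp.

Mean = (2.225 + 2.515 + 5.073 + 4.256 + 2.225) / 5 = 16.2940 / 5 = 3.26

θ* = 3.26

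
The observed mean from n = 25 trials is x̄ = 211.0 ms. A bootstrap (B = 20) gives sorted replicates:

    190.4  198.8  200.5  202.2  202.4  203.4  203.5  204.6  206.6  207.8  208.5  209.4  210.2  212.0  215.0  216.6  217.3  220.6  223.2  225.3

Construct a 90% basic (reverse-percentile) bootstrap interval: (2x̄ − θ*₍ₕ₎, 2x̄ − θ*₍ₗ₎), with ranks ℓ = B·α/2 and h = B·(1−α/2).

Percentile endpoints at ranks 1 and 19: θ*₍1₎ = 190.4, θ*₍19₎ = 223.2.
Basic interval reflects these around x̄:
  lower = 2 × 211.0 − 223.2 = 198.8
  upper = 2 × 211.0 − 190.4 = 231.6

(198.8, 231.6)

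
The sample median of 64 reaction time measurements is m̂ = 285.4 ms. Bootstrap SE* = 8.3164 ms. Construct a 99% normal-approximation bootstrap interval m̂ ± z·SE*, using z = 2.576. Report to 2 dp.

Margin = 2.576 × 8.3164 = 21.423
Interval: 285.4 ± 21.423

(263.98, 306.82)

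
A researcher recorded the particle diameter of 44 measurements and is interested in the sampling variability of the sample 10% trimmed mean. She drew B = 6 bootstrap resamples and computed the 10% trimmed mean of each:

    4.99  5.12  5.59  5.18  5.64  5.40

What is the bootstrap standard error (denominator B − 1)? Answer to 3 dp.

Bootstrap SE is the standard deviation of the 6 replicate 10% trimmed means.
Mean of replicates: (4.99 + 5.12 + 5.59 + 5.18 + 5.64 + 5.40) / 6 = 31.9200 / 6 = 5.3200
Sum of squared deviations: (−0.3300)² + (−0.2000)² + (+0.2700)² + (−0.1400)² + (+0.3200)² + (+0.0800)² = 0.3502
Variance = 0.3502 / 5 = 0.0700
SE* = √0.0700

SE* = 0.265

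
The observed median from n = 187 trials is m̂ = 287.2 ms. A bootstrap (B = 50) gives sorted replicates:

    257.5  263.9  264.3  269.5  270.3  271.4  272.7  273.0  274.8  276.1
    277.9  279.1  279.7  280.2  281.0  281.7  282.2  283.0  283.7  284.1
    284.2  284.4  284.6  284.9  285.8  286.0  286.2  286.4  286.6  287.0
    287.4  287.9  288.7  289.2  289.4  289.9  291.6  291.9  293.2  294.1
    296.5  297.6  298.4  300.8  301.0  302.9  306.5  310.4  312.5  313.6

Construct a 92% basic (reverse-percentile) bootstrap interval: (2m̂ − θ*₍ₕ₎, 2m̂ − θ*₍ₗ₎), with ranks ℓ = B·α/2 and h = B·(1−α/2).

(264.0, 310.5)

Percentile endpoints at ranks 2 and 48: θ*₍2₎ = 263.9, θ*₍48₎ = 310.4.
Basic interval reflects these around m̂:
  lower = 2 × 287.2 − 310.4 = 264.0
  upper = 2 × 287.2 − 263.9 = 310.5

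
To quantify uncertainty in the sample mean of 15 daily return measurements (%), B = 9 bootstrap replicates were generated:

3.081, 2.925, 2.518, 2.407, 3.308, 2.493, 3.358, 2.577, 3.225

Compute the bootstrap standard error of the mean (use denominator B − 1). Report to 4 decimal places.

SE* = 0.3823

Bootstrap SE is the standard deviation of the 9 replicate means.
Mean of replicates: (3.081 + 2.925 + 2.518 + 2.407 + 3.308 + 2.493 + 3.358 + 2.577 + 3.225) / 9 = 25.89200 / 9 = 2.87689
Sum of squared deviations: (+0.20411)² + (+0.04811)² + (−0.35889)² + (−0.46989)² + (+0.43111)² + (−0.38389)² + (+0.48111)² + (−0.29989)² + (+0.34811)² = 1.16938
Variance = 1.16938 / 8 = 0.14617
SE* = √0.14617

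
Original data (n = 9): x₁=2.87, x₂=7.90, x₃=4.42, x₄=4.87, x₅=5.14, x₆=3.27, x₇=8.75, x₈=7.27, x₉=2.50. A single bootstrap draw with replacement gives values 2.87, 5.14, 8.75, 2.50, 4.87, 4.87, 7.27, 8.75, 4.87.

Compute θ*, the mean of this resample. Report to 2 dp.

Mean = (2.87 + 5.14 + 8.75 + 2.50 + 4.87 + 4.87 + 7.27 + 8.75 + 4.87) / 9 = 49.890 / 9 = 5.54

θ* = 5.54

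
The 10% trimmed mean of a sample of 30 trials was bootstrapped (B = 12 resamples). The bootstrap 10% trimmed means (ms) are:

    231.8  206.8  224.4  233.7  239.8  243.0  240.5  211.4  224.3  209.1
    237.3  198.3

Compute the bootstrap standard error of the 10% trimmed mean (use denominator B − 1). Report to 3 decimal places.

Bootstrap SE is the standard deviation of the 12 replicate 10% trimmed means.
Mean of replicates: (231.8 + 206.8 + 224.4 + 233.7 + 239.8 + 243.0 + 240.5 + 211.4 + 224.3 + 209.1 + 237.3 + 198.3) / 12 = 2700.4000 / 12 = 225.0333
Sum of squared deviations: (+6.7667)² + (−18.2333)² + (−0.6333)² + (+8.6667)² + (+14.7667)² + (+17.9667)² + (+15.4667)² + (−13.6333)² + (−0.7333)² + (−15.9333)² + (+12.2667)² + (−26.7333)² = 2539.2467
Variance = 2539.2467 / 11 = 230.8406
SE* = √230.8406

SE* = 15.193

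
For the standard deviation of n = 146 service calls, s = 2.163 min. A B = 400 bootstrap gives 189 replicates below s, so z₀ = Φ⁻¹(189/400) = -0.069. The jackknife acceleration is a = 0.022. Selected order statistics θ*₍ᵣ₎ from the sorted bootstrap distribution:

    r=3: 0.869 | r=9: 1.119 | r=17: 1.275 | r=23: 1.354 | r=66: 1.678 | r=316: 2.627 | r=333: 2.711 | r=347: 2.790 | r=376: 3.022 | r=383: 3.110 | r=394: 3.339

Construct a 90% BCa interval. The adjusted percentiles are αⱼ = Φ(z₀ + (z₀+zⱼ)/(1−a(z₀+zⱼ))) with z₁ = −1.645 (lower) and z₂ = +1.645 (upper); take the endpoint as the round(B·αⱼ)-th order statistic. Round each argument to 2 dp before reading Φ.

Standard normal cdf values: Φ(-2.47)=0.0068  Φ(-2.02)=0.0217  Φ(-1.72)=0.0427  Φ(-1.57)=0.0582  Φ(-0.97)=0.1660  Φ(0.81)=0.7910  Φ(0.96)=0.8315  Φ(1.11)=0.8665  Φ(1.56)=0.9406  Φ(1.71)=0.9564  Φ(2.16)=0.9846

Lower: z₀ + z₁ = -0.069 + (-1.645) = -1.714; 1 − a(z₀+z₁) = 1 − (0.022)(-1.714) = 1.0377; argument = -0.069 + (-1.714)/1.0377 = -1.7207 → -1.72.
α₁ = Φ(-1.72) = 0.0427; rank = round(400 × 0.0427) = 17; θ*₍17₎ = 1.275.
Upper: z₀ + z₂ = 1.576; 1 − a(z₀+z₂) = 0.9653; argument = 1.5636 → 1.56; α₂ = 0.9406; rank = 376; θ*₍376₎ = 3.022.

(1.275, 3.022)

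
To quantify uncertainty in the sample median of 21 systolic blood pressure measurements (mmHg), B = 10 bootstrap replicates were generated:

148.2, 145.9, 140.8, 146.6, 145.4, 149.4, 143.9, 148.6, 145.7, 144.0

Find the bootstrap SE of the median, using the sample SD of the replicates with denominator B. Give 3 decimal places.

Bootstrap SE is the standard deviation of the 10 replicate medians.
Mean of replicates: (148.2 + 145.9 + 140.8 + 146.6 + 145.4 + 149.4 + 143.9 + 148.6 + 145.7 + 144.0) / 10 = 1458.5000 / 10 = 145.8500
Sum of squared deviations: (+2.3500)² + (+0.0500)² + (−5.0500)² + (+0.7500)² + (−0.4500)² + (+3.5500)² + (−1.9500)² + (+2.7500)² + (−0.1500)² + (−1.8500)² = 59.2050
Variance = 59.2050 / 10 = 5.9205
SE* = √5.9205

SE* = 2.433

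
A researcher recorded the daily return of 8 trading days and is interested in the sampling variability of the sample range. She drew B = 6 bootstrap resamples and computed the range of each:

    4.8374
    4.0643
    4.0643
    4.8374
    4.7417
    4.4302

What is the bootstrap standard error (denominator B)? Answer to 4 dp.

SE* = 0.3343

Bootstrap SE is the standard deviation of the 6 replicate ranges.
Mean of replicates: (4.8374 + 4.0643 + 4.0643 + 4.8374 + 4.7417 + 4.4302) / 6 = 26.97530 / 6 = 4.49588
Sum of squared deviations: (+0.34152)² + (−0.43158)² + (−0.43158)² + (+0.34152)² + (+0.24582)² + (−0.06568)² = 0.67054
Variance = 0.67054 / 6 = 0.11176
SE* = √0.11176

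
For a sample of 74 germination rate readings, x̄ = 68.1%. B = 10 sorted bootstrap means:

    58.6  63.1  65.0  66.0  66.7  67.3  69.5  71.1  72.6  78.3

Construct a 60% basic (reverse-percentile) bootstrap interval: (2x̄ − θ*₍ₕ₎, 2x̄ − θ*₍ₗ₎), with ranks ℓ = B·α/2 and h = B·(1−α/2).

Percentile endpoints at ranks 2 and 8: θ*₍2₎ = 63.1, θ*₍8₎ = 71.1.
Basic interval reflects these around x̄:
  lower = 2 × 68.1 − 71.1 = 65.1
  upper = 2 × 68.1 − 63.1 = 73.1

(65.1, 73.1)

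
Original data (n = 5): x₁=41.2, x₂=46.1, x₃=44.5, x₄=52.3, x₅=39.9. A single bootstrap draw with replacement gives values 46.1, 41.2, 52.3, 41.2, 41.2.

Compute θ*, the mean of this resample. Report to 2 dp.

θ* = 44.40

Mean = (46.1 + 41.2 + 52.3 + 41.2 + 41.2) / 5 = 222.00 / 5 = 44.40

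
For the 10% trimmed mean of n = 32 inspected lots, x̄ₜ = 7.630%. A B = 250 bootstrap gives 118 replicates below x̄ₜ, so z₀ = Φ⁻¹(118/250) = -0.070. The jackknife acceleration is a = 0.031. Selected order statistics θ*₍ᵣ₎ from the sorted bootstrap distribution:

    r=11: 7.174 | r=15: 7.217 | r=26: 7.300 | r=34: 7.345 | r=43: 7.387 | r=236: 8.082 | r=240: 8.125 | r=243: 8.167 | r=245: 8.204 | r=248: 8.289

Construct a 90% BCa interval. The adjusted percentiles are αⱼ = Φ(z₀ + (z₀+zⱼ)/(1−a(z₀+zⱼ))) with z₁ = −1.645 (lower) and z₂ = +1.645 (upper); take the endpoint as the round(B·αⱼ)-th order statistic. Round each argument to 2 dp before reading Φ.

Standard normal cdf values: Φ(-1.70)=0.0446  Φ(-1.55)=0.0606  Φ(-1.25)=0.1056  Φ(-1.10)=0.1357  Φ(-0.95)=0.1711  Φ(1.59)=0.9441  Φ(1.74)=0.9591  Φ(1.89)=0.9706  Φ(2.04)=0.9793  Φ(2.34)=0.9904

Lower: z₀ + z₁ = -0.070 + (-1.645) = -1.715; 1 − a(z₀+z₁) = 1 − (0.031)(-1.715) = 1.0532; argument = -0.070 + (-1.715)/1.0532 = -1.6984 → -1.70.
α₁ = Φ(-1.70) = 0.0446; rank = round(250 × 0.0446) = 11; θ*₍11₎ = 7.174.
Upper: z₀ + z₂ = 1.575; 1 − a(z₀+z₂) = 0.9512; argument = 1.5858 → 1.59; α₂ = 0.9441; rank = 236; θ*₍236₎ = 8.082.

(7.174, 8.082)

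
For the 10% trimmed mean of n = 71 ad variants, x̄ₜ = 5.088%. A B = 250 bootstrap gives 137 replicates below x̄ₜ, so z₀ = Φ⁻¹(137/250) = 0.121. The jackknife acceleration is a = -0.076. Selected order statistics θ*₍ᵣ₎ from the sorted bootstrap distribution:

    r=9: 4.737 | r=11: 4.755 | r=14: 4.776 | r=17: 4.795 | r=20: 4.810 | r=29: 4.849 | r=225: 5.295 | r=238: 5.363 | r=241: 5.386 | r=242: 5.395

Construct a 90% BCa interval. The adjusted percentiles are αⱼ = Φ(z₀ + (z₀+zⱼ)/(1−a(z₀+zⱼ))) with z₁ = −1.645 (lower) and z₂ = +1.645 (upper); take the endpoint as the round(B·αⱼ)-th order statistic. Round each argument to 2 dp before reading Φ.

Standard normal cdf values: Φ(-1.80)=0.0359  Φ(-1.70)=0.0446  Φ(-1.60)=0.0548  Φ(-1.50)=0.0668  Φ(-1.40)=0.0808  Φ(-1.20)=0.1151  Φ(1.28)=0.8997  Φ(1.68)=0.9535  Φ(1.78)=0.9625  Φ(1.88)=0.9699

Lower: z₀ + z₁ = 0.121 + (-1.645) = -1.524; 1 − a(z₀+z₁) = 1 − (-0.076)(-1.524) = 0.8842; argument = 0.121 + (-1.524)/0.8842 = -1.6026 → -1.60.
α₁ = Φ(-1.60) = 0.0548; rank = round(250 × 0.0548) = 14; θ*₍14₎ = 4.776.
Upper: z₀ + z₂ = 1.766; 1 − a(z₀+z₂) = 1.1342; argument = 1.6780 → 1.68; α₂ = 0.9535; rank = 238; θ*₍238₎ = 5.363.

(4.776, 5.363)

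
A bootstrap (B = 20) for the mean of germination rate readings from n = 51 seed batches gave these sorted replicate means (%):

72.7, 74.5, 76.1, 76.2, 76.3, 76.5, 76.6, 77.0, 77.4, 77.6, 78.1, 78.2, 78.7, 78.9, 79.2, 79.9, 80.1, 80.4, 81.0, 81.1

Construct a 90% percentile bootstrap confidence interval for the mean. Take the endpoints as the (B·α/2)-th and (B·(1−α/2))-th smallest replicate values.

(72.7, 81.0)

α = 0.10; lower rank = 20 × 0.050 = 1; upper rank = 20 × 0.950 = 19.
The 1st smallest replicate is 72.7; the 19th is 81.0.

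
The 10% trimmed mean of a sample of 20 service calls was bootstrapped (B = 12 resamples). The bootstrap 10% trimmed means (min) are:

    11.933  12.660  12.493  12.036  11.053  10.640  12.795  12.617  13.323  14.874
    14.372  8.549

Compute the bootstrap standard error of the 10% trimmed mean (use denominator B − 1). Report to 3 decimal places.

Bootstrap SE is the standard deviation of the 12 replicate 10% trimmed means.
Mean of replicates: (11.933 + 12.660 + 12.493 + 12.036 + 11.053 + 10.640 + 12.795 + 12.617 + 13.323 + 14.874 + 14.372 + 8.549) / 12 = 147.3450 / 12 = 12.2788
Sum of squared deviations: (−0.3458)² + (+0.3812)² + (+0.2142)² + (−0.2428)² + (−1.2257)² + (−1.6387)² + (+0.5162)² + (+0.3383)² + (+1.0442)² + (+2.5953)² + (+2.0932)² + (−3.7298)² = 31.0571
Variance = 31.0571 / 11 = 2.8234
SE* = √2.8234

SE* = 1.680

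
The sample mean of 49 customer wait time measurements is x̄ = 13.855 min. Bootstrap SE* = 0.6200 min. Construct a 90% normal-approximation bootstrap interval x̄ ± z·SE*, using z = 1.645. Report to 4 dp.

(12.8351, 14.8749)

Margin = 1.645 × 0.6200 = 1.01990
Interval: 13.855 ± 1.01990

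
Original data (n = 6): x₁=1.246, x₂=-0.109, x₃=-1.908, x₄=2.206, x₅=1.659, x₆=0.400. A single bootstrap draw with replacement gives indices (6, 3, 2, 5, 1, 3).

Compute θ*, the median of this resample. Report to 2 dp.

θ* = 0.15

Resample values: 0.400, -1.908, -0.109, 1.659, 1.246, -1.908.
Sorted: -1.908, -1.908, -0.109, 0.400, 1.246, 1.659
Median = average of the two middle values = 0.15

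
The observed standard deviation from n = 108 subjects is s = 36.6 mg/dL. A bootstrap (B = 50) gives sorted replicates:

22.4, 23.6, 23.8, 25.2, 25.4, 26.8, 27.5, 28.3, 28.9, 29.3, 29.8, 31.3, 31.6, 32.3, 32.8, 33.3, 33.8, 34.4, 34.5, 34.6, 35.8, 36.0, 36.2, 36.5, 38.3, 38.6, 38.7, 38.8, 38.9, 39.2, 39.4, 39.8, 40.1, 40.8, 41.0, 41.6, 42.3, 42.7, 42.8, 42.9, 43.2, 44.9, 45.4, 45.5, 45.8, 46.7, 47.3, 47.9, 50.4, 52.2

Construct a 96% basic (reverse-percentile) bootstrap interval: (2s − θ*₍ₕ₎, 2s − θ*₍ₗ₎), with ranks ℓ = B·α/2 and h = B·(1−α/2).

(22.8, 50.8)

Percentile endpoints at ranks 1 and 49: θ*₍1₎ = 22.4, θ*₍49₎ = 50.4.
Basic interval reflects these around s:
  lower = 2 × 36.6 − 50.4 = 22.8
  upper = 2 × 36.6 − 22.4 = 50.8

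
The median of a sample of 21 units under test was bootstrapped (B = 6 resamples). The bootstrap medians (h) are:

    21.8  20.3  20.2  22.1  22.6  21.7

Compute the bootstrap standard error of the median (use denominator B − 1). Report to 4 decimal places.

SE* = 0.9813

Bootstrap SE is the standard deviation of the 6 replicate medians.
Mean of replicates: (21.8 + 20.3 + 20.2 + 22.1 + 22.6 + 21.7) / 6 = 128.70000 / 6 = 21.45000
Sum of squared deviations: (+0.35000)² + (−1.15000)² + (−1.25000)² + (+0.65000)² + (+1.15000)² + (+0.25000)² = 4.81500
Variance = 4.81500 / 5 = 0.96300
SE* = √0.96300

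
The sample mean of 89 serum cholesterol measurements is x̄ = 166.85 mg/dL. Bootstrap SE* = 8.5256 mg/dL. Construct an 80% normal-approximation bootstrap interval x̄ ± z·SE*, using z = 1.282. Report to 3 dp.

(155.920, 177.780)

Margin = 1.282 × 8.5256 = 10.9298
Interval: 166.85 ± 10.9298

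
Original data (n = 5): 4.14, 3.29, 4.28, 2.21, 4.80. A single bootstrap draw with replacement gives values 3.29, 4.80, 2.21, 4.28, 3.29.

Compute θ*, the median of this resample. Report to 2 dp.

θ* = 3.29

Sorted: 2.21, 3.29, 3.29, 4.28, 4.80
Median = middle value = 3.29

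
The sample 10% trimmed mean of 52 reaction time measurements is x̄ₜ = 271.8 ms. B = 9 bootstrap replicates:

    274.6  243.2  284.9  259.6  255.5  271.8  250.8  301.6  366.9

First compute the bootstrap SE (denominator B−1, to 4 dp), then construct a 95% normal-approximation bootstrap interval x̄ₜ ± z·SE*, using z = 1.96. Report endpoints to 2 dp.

(197.98, 345.62)

Mean of replicates = 278.7667; sum of squared deviations = 11348.1800; SE* = √(11348.1800/8) = 37.6633
Margin = 1.96 × 37.6633 = 73.820
Interval: 271.8 ± 73.820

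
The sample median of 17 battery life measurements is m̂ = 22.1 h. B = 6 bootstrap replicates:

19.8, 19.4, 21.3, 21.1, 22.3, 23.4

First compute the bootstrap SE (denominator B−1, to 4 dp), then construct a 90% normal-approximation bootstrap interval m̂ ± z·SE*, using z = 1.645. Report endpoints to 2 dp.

Mean of replicates = 21.2167; sum of squared deviations = 11.2683; SE* = √(11.2683/5) = 1.5012
Margin = 1.645 × 1.5012 = 2.469
Interval: 22.1 ± 2.469

(19.63, 24.57)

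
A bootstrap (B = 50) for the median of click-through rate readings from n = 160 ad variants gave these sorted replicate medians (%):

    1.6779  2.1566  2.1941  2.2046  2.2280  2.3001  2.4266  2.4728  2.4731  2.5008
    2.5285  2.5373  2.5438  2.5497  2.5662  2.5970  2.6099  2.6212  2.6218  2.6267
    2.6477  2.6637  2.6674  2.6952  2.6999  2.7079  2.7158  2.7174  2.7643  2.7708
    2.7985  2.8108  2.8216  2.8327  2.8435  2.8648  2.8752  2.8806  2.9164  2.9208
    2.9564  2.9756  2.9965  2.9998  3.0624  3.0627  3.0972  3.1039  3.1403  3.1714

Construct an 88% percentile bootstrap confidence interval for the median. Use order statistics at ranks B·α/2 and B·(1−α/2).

(2.1941, 3.0972)

α = 0.12; lower rank = 50 × 0.060 = 3; upper rank = 50 × 0.940 = 47.
The 3rd smallest replicate is 2.1941; the 47th is 3.0972.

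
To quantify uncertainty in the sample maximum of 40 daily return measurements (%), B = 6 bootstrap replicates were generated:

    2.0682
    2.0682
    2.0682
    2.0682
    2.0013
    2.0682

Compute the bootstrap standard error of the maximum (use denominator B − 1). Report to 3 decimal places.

Bootstrap SE is the standard deviation of the 6 replicate maximums.
Mean of replicates: (2.0682 + 2.0682 + 2.0682 + 2.0682 + 2.0013 + 2.0682) / 6 = 12.34230 / 6 = 2.05705
Sum of squared deviations: (+0.01115)² + (+0.01115)² + (+0.01115)² + (+0.01115)² + (−0.05575)² + (+0.01115)² = 0.00373
Variance = 0.00373 / 5 = 0.00075
SE* = √0.00075

SE* = 0.027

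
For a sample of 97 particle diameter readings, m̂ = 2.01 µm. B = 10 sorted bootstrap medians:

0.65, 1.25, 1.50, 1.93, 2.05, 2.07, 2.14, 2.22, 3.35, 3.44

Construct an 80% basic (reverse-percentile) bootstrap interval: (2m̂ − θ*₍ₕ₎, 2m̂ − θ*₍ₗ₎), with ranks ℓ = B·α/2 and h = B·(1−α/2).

(0.67, 3.37)

Percentile endpoints at ranks 1 and 9: θ*₍1₎ = 0.65, θ*₍9₎ = 3.35.
Basic interval reflects these around m̂:
  lower = 2 × 2.01 − 3.35 = 0.67
  upper = 2 × 2.01 − 0.65 = 3.37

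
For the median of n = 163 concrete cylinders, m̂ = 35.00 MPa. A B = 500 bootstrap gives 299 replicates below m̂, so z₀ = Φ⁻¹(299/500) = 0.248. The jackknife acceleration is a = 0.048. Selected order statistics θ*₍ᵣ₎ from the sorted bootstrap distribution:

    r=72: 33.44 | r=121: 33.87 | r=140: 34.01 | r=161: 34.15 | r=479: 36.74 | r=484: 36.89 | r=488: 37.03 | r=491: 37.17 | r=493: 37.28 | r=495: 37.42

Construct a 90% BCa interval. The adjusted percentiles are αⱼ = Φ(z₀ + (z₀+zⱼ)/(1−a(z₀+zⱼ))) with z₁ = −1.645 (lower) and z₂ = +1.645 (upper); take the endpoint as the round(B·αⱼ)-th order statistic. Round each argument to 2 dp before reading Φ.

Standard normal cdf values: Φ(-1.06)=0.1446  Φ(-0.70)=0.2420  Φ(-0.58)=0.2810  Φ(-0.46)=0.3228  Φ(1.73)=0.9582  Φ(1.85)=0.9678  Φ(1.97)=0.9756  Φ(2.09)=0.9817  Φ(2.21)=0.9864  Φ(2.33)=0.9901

(33.44, 37.42)

Lower: z₀ + z₁ = 0.248 + (-1.645) = -1.397; 1 − a(z₀+z₁) = 1 − (0.048)(-1.397) = 1.0671; argument = 0.248 + (-1.397)/1.0671 = -1.0612 → -1.06.
α₁ = Φ(-1.06) = 0.1446; rank = round(500 × 0.1446) = 72; θ*₍72₎ = 33.44.
Upper: z₀ + z₂ = 1.893; 1 − a(z₀+z₂) = 0.9091; argument = 2.3302 → 2.33; α₂ = 0.9901; rank = 495; θ*₍495₎ = 37.42.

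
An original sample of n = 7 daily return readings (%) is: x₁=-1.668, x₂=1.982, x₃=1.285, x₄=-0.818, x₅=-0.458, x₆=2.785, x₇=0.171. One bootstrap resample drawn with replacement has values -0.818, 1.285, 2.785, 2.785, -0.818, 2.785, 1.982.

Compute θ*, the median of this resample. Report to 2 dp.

Sorted: -0.818, -0.818, 1.285, 1.982, 2.785, 2.785, 2.785
Median = middle value = 1.98

θ* = 1.98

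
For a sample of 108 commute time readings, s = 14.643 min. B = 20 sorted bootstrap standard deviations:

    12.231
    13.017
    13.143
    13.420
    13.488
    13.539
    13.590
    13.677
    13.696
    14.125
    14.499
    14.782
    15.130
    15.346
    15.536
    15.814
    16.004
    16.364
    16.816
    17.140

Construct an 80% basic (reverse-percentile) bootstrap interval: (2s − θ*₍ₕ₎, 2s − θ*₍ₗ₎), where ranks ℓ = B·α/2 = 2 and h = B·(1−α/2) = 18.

Percentile endpoints at ranks 2 and 18: θ*₍2₎ = 13.017, θ*₍18₎ = 16.364.
Basic interval reflects these around s:
  lower = 2 × 14.643 − 16.364 = 12.922
  upper = 2 × 14.643 − 13.017 = 16.269

(12.922, 16.269)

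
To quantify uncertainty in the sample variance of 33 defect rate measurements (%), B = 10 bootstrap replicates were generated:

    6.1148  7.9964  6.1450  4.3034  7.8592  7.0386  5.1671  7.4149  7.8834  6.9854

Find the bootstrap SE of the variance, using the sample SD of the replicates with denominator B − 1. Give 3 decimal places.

Bootstrap SE is the standard deviation of the 10 replicate variances.
Mean of replicates: (6.1148 + 7.9964 + 6.1450 + 4.3034 + 7.8592 + 7.0386 + 5.1671 + 7.4149 + 7.8834 + 6.9854) / 10 = 66.90820 / 10 = 6.69082
Sum of squared deviations: (−0.57602)² + (+1.30558)² + (−0.54582)² + (−2.38742)² + (+1.16838)² + (+0.34778)² + (−1.52372)² + (+0.72408)² + (+1.19258)² + (+0.29458)² = 13.87513
Variance = 13.87513 / 9 = 1.54168
SE* = √1.54168

SE* = 1.242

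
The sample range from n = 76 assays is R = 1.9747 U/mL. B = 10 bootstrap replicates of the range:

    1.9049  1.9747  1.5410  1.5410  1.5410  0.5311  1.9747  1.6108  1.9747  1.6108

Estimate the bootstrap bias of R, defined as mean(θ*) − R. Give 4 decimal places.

bias = −0.3542

mean(θ*) = (1.9049 + 1.9747 + 1.5410 + 1.5410 + 1.5410 + 0.5311 + 1.9747 + 1.6108 + 1.9747 + 1.6108) / 10 = 1.62047
bias = 1.62047 − 1.9747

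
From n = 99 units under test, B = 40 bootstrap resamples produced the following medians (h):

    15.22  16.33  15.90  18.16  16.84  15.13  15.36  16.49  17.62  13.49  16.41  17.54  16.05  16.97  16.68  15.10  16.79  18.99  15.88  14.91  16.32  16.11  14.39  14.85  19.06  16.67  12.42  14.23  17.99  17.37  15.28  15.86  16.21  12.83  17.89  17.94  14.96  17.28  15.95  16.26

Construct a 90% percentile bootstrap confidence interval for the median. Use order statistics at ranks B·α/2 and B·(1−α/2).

(12.83, 18.16)

Sorted replicates: 12.42, 12.83, 13.49, 14.23, 14.39, 14.85, 14.91, 14.96, 15.10, 15.13, 15.22, 15.28, 15.36, 15.86, 15.88, 15.90, 15.95, 16.05, 16.11, 16.21, 16.26, 16.32, 16.33, 16.41, 16.49, 16.67, 16.68, 16.79, 16.84, 16.97, 17.28, 17.37, 17.54, 17.62, 17.89, 17.94, 17.99, 18.16, 18.99, 19.06
α = 0.10; lower rank = 40 × 0.050 = 2; upper rank = 40 × 0.950 = 38.
The 2nd smallest replicate is 12.83; the 38th is 18.16.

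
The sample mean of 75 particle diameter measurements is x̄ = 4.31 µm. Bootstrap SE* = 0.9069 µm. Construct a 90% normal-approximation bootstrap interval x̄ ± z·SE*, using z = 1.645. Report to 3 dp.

(2.818, 5.802)

Margin = 1.645 × 0.9069 = 1.4919
Interval: 4.31 ± 1.4919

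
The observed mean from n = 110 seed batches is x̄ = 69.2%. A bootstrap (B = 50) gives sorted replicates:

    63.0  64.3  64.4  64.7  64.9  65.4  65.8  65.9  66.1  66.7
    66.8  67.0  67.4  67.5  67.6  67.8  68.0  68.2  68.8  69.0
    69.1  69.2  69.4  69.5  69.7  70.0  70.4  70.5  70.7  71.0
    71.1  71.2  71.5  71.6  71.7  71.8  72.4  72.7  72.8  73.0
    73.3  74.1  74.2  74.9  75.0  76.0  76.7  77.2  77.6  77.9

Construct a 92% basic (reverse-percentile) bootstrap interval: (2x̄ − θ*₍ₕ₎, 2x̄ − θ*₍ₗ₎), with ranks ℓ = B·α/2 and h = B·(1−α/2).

Percentile endpoints at ranks 2 and 48: θ*₍2₎ = 64.3, θ*₍48₎ = 77.2.
Basic interval reflects these around x̄:
  lower = 2 × 69.2 − 77.2 = 61.2
  upper = 2 × 69.2 − 64.3 = 74.1

(61.2, 74.1)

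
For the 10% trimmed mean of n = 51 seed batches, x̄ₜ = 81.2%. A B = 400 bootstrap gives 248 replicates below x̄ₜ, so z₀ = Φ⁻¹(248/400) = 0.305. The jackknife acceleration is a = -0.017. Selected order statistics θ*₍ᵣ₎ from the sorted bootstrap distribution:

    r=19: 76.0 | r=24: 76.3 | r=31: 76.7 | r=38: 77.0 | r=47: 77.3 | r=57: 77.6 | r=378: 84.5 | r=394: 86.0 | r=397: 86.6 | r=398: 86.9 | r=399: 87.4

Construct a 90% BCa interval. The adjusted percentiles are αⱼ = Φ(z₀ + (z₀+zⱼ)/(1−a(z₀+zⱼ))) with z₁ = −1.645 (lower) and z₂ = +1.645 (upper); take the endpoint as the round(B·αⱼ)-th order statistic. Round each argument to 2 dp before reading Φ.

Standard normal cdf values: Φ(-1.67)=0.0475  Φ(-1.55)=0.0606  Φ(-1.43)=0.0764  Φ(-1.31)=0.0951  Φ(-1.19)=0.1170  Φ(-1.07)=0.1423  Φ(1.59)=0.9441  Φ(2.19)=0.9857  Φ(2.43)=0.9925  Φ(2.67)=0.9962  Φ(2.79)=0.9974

(77.6, 86.0)

Lower: z₀ + z₁ = 0.305 + (-1.645) = -1.340; 1 − a(z₀+z₁) = 1 − (-0.017)(-1.340) = 0.9772; argument = 0.305 + (-1.340)/0.9772 = -1.0662 → -1.07.
α₁ = Φ(-1.07) = 0.1423; rank = round(400 × 0.1423) = 57; θ*₍57₎ = 77.6.
Upper: z₀ + z₂ = 1.950; 1 − a(z₀+z₂) = 1.0332; argument = 2.1924 → 2.19; α₂ = 0.9857; rank = 394; θ*₍394₎ = 86.0.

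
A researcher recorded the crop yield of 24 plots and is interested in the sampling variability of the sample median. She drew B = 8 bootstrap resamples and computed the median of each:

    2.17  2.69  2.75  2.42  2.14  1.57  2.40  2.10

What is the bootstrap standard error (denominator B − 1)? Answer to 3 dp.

SE* = 0.376

Bootstrap SE is the standard deviation of the 8 replicate medians.
Mean of replicates: (2.17 + 2.69 + 2.75 + 2.42 + 2.14 + 1.57 + 2.40 + 2.10) / 8 = 18.2400 / 8 = 2.2800
Sum of squared deviations: (−0.1100)² + (+0.4100)² + (+0.4700)² + (+0.1400)² + (−0.1400)² + (−0.7100)² + (+0.1200)² + (−0.1800)² = 0.9912
Variance = 0.9912 / 7 = 0.1416
SE* = √0.1416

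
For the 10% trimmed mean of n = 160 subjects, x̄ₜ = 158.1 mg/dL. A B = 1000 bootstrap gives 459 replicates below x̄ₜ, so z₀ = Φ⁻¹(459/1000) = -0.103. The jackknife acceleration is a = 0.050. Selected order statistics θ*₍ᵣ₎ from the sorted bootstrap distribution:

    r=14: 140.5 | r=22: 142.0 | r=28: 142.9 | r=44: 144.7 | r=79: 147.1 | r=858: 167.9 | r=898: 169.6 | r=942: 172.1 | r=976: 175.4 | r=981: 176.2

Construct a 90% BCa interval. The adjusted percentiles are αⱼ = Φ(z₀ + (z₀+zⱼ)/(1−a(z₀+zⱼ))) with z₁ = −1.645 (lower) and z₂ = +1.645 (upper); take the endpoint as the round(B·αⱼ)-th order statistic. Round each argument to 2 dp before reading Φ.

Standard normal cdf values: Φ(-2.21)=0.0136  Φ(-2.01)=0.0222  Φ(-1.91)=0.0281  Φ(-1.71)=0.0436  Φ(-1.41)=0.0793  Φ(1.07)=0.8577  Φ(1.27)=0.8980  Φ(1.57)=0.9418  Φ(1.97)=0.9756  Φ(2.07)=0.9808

(144.7, 172.1)

Lower: z₀ + z₁ = -0.103 + (-1.645) = -1.748; 1 − a(z₀+z₁) = 1 − (0.050)(-1.748) = 1.0874; argument = -0.103 + (-1.748)/1.0874 = -1.7105 → -1.71.
α₁ = Φ(-1.71) = 0.0436; rank = round(1000 × 0.0436) = 44; θ*₍44₎ = 144.7.
Upper: z₀ + z₂ = 1.542; 1 − a(z₀+z₂) = 0.9229; argument = 1.5678 → 1.57; α₂ = 0.9418; rank = 942; θ*₍942₎ = 172.1.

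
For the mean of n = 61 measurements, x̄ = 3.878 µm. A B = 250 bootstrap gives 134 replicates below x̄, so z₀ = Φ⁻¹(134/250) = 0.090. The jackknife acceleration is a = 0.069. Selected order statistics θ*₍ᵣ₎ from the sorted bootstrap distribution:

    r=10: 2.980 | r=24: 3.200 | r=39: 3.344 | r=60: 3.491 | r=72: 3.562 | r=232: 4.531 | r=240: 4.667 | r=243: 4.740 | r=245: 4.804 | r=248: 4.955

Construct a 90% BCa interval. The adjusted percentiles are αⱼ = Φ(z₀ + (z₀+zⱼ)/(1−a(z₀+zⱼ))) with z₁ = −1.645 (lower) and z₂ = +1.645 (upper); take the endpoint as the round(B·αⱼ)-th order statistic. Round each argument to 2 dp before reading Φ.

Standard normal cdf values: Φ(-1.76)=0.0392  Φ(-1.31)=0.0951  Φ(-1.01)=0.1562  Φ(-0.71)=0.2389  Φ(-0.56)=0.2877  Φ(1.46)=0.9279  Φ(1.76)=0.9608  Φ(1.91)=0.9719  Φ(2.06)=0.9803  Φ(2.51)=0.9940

(3.200, 4.804)

Lower: z₀ + z₁ = 0.090 + (-1.645) = -1.555; 1 − a(z₀+z₁) = 1 − (0.069)(-1.555) = 1.1073; argument = 0.090 + (-1.555)/1.1073 = -1.3143 → -1.31.
α₁ = Φ(-1.31) = 0.0951; rank = round(250 × 0.0951) = 24; θ*₍24₎ = 3.200.
Upper: z₀ + z₂ = 1.735; 1 − a(z₀+z₂) = 0.8803; argument = 2.0610 → 2.06; α₂ = 0.9803; rank = 245; θ*₍245₎ = 4.804.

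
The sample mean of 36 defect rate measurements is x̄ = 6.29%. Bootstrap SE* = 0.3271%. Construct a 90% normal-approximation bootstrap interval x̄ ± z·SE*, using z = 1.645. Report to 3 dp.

Margin = 1.645 × 0.3271 = 0.5381
Interval: 6.29 ± 0.5381

(5.752, 6.828)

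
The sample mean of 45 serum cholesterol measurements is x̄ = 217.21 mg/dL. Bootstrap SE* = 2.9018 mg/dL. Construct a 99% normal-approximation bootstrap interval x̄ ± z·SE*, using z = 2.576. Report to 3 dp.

(209.735, 224.685)

Margin = 2.576 × 2.9018 = 7.4750
Interval: 217.21 ± 7.4750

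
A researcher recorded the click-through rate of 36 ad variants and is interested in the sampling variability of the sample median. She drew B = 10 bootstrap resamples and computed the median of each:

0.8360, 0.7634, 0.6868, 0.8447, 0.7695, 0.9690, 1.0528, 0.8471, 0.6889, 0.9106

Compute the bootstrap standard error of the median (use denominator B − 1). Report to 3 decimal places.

Bootstrap SE is the standard deviation of the 10 replicate medians.
Mean of replicates: (0.8360 + 0.7634 + 0.6868 + 0.8447 + 0.7695 + 0.9690 + 1.0528 + 0.8471 + 0.6889 + 0.9106) / 10 = 8.36880 / 10 = 0.83688
Sum of squared deviations: (−0.00088)² + (−0.07348)² + (−0.15008)² + (+0.00782)² + (−0.06738)² + (+0.13212)² + (+0.21592)² + (+0.01022)² + (−0.14798)² + (+0.07372)² = 0.12404
Variance = 0.12404 / 9 = 0.01378
SE* = √0.01378

SE* = 0.117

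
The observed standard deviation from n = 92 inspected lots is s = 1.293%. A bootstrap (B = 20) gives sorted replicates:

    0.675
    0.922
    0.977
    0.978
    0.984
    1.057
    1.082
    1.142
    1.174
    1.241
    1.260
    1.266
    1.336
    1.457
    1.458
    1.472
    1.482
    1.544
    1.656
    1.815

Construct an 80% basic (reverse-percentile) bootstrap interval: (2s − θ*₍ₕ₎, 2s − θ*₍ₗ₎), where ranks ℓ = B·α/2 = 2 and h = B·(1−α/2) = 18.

(1.042, 1.664)

Percentile endpoints at ranks 2 and 18: θ*₍2₎ = 0.922, θ*₍18₎ = 1.544.
Basic interval reflects these around s:
  lower = 2 × 1.293 − 1.544 = 1.042
  upper = 2 × 1.293 − 0.922 = 1.664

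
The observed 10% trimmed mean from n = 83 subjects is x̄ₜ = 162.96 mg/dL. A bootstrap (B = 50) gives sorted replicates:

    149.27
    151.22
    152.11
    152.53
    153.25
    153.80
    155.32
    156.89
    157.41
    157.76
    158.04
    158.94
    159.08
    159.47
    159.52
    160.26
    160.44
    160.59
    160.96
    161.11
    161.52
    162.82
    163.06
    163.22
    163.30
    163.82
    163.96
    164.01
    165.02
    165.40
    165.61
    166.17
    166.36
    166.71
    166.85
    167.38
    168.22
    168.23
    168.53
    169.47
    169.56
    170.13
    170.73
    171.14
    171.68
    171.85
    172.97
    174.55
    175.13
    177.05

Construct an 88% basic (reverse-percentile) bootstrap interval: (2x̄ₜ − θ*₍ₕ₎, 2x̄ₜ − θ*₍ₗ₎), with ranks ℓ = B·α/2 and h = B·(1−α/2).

(152.95, 173.81)

Percentile endpoints at ranks 3 and 47: θ*₍3₎ = 152.11, θ*₍47₎ = 172.97.
Basic interval reflects these around x̄ₜ:
  lower = 2 × 162.96 − 172.97 = 152.95
  upper = 2 × 162.96 − 152.11 = 173.81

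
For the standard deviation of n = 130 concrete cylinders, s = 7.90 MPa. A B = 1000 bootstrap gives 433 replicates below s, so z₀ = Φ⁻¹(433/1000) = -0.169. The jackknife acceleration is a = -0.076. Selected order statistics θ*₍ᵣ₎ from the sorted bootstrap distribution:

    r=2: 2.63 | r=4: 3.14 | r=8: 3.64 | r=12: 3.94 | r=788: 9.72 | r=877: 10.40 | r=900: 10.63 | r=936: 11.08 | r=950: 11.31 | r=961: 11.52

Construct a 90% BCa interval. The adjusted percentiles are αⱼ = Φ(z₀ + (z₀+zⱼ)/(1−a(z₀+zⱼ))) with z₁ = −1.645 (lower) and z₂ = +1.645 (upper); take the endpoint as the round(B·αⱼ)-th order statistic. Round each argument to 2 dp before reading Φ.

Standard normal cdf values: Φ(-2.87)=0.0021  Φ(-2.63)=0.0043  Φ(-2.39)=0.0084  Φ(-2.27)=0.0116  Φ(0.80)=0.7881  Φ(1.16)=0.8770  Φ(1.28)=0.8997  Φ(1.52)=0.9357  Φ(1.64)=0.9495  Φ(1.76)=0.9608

(3.94, 10.40)

Lower: z₀ + z₁ = -0.169 + (-1.645) = -1.814; 1 − a(z₀+z₁) = 1 − (-0.076)(-1.814) = 0.8621; argument = -0.169 + (-1.814)/0.8621 = -2.2731 → -2.27.
α₁ = Φ(-2.27) = 0.0116; rank = round(1000 × 0.0116) = 12; θ*₍12₎ = 3.94.
Upper: z₀ + z₂ = 1.476; 1 − a(z₀+z₂) = 1.1122; argument = 1.1581 → 1.16; α₂ = 0.8770; rank = 877; θ*₍877₎ = 10.40.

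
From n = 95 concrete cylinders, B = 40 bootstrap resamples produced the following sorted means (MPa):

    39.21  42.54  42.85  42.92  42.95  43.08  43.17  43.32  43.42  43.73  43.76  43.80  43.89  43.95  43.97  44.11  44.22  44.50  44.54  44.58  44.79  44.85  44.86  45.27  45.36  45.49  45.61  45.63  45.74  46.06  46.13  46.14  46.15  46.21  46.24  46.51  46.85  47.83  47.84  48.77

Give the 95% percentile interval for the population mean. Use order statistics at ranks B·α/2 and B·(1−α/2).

α = 0.05; lower rank = 40 × 0.025 = 1; upper rank = 40 × 0.975 = 39.
The 1st smallest replicate is 39.21; the 39th is 47.84.

(39.21, 47.84)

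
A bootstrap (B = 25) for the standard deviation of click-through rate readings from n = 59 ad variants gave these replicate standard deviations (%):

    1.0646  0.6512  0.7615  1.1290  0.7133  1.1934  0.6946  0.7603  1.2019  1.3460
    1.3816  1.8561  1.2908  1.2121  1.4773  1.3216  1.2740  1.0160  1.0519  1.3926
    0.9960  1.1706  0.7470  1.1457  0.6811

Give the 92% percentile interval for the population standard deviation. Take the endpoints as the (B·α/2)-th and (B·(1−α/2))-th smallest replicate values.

(0.6512, 1.4773)

Sorted replicates: 0.6512, 0.6811, 0.6946, 0.7133, 0.7470, 0.7603, 0.7615, 0.9960, 1.0160, 1.0519, 1.0646, 1.1290, 1.1457, 1.1706, 1.1934, 1.2019, 1.2121, 1.2740, 1.2908, 1.3216, 1.3460, 1.3816, 1.3926, 1.4773, 1.8561
α = 0.08; lower rank = 25 × 0.040 = 1; upper rank = 25 × 0.960 = 24.
The 1st smallest replicate is 0.6512; the 24th is 1.4773.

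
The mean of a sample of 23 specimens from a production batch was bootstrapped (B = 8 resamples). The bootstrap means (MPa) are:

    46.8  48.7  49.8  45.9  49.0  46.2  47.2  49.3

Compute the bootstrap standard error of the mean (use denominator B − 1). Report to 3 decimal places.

Bootstrap SE is the standard deviation of the 8 replicate means.
Mean of replicates: (46.8 + 48.7 + 49.8 + 45.9 + 49.0 + 46.2 + 47.2 + 49.3) / 8 = 382.9000 / 8 = 47.8625
Sum of squared deviations: (−1.0625)² + (+0.8375)² + (+1.9375)² + (−1.9625)² + (+1.1375)² + (−1.6625)² + (−0.6625)² + (+1.4375)² = 15.9987
Variance = 15.9987 / 7 = 2.2855
SE* = √2.2855

SE* = 1.512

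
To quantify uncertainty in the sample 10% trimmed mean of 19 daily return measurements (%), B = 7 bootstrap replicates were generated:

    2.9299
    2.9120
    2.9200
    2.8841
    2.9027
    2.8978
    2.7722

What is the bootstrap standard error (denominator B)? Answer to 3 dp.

Bootstrap SE is the standard deviation of the 7 replicate 10% trimmed means.
Mean of replicates: (2.9299 + 2.9120 + 2.9200 + 2.8841 + 2.9027 + 2.8978 + 2.7722) / 7 = 20.21870 / 7 = 2.88839
Sum of squared deviations: (+0.04151)² + (+0.02361)² + (+0.03161)² + (−0.00429)² + (+0.01431)² + (+0.00941)² + (−0.11619)² = 0.01709
Variance = 0.01709 / 7 = 0.00244
SE* = √0.00244

SE* = 0.049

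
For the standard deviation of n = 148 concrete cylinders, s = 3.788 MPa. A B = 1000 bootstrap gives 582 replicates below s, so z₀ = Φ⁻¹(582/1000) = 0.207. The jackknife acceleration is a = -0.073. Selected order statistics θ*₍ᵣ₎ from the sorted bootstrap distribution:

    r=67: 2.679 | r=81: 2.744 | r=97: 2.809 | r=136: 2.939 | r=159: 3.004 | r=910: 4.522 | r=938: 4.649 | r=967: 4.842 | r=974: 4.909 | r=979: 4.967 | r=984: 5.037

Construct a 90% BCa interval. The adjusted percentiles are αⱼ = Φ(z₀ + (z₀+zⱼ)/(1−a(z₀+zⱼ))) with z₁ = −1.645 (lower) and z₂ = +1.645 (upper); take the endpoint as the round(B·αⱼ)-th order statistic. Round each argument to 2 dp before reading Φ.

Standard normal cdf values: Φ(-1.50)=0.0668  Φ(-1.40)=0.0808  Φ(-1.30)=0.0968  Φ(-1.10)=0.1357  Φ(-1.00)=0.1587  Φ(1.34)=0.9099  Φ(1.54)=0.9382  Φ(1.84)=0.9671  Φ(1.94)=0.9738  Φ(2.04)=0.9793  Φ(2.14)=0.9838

(2.744, 4.842)

Lower: z₀ + z₁ = 0.207 + (-1.645) = -1.438; 1 − a(z₀+z₁) = 1 − (-0.073)(-1.438) = 0.8950; argument = 0.207 + (-1.438)/0.8950 = -1.3997 → -1.40.
α₁ = Φ(-1.40) = 0.0808; rank = round(1000 × 0.0808) = 81; θ*₍81₎ = 2.744.
Upper: z₀ + z₂ = 1.852; 1 − a(z₀+z₂) = 1.1352; argument = 1.8384 → 1.84; α₂ = 0.9671; rank = 967; θ*₍967₎ = 4.842.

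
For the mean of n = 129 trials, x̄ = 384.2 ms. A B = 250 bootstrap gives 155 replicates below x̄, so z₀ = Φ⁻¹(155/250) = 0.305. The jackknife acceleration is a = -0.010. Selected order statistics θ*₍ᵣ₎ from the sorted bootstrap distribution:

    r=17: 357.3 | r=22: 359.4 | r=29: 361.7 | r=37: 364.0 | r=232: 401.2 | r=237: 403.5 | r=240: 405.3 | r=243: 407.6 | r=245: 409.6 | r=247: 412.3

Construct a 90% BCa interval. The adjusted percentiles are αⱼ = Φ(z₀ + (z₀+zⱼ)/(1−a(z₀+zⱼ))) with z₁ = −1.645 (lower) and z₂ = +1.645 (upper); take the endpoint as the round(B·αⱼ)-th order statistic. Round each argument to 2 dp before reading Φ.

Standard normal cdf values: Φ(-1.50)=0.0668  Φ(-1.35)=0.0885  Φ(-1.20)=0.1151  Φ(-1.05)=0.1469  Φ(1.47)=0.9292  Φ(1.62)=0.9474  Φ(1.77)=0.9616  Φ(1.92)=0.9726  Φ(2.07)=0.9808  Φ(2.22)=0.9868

Lower: z₀ + z₁ = 0.305 + (-1.645) = -1.340; 1 − a(z₀+z₁) = 1 − (-0.010)(-1.340) = 0.9866; argument = 0.305 + (-1.340)/0.9866 = -1.0532 → -1.05.
α₁ = Φ(-1.05) = 0.1469; rank = round(250 × 0.1469) = 37; θ*₍37₎ = 364.0.
Upper: z₀ + z₂ = 1.950; 1 − a(z₀+z₂) = 1.0195; argument = 2.2177 → 2.22; α₂ = 0.9868; rank = 247; θ*₍247₎ = 412.3.

(364.0, 412.3)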